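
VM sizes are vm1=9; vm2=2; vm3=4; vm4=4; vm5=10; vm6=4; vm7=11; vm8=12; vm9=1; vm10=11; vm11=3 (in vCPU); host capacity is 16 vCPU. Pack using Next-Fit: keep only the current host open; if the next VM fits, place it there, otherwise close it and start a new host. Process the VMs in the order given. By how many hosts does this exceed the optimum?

0

Next-Fit: [9,2,4] [4,10] [4,11] [12,1] [11,3] → 5 hosts.
Total size 71 vCPU; any packing needs at least ⌈71/16⌉ = 5 hosts.
So 5 is already optimal.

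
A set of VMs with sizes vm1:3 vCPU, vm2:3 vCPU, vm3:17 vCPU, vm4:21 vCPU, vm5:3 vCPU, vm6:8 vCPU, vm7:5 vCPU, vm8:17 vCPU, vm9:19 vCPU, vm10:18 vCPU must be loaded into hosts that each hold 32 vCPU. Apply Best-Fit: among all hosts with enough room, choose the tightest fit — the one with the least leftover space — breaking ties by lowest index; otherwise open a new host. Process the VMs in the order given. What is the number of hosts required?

5

host 1: place vm1 (3 vCPU), 29 vCPU left
host 1: place vm2 (3 vCPU), 26 vCPU left
host 1: place vm3 (17 vCPU), 9 vCPU left
host 2: place vm4 (21 vCPU), 11 vCPU left
host 1: place vm5 (3 vCPU), 6 vCPU left
host 2: place vm6 (8 vCPU), 3 vCPU left
host 1: place vm7 (5 vCPU), 1 vCPU left
host 3: place vm8 (17 vCPU), 15 vCPU left
host 4: place vm9 (19 vCPU), 13 vCPU left
host 5: place vm10 (18 vCPU), 14 vCPU left
Final hosts: [3,3,17,3,5] [21,8] [17] [19] [18].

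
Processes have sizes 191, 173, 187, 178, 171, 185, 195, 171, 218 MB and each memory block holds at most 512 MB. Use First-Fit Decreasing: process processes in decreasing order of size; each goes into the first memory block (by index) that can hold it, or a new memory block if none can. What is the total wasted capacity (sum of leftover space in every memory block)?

891

Sorted descending: 218, 195, 191, 187, 185, 178, 173, 171, 171.
memory block 1: place 218 MB, 294 MB left
memory block 1: place 195 MB, 99 MB left
memory block 2: place 191 MB, 321 MB left
memory block 2: place 187 MB, 134 MB left
memory block 3: place 185 MB, 327 MB left
memory block 3: place 178 MB, 149 MB left
memory block 4: place 173 MB, 339 MB left
memory block 4: place 171 MB, 168 MB left
memory block 5: place 171 MB, 341 MB left
5 memory blocks × 512 MB = 2560 MB; used 1669 MB; unused 891 MB.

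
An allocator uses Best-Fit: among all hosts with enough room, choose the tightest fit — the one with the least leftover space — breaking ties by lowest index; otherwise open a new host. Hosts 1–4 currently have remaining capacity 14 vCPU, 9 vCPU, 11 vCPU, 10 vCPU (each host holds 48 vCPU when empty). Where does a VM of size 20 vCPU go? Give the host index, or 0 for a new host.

No host has ≥ 20 vCPU free, so a new host is opened.

0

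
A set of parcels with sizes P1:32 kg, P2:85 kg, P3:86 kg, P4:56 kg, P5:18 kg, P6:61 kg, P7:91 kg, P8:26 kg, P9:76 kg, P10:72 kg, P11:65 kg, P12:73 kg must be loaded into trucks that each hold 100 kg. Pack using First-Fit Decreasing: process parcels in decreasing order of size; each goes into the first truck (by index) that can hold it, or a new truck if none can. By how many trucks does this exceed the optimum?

0

First-Fit Decreasing: [91] [86] [85] [76,18] [73,26] [72] [65,32] [61] [56] → 9 trucks.
9 parcels exceed 50 kg (half the capacity), and no two of those can share a truck, so at least 9 trucks are needed.
So 9 is already optimal.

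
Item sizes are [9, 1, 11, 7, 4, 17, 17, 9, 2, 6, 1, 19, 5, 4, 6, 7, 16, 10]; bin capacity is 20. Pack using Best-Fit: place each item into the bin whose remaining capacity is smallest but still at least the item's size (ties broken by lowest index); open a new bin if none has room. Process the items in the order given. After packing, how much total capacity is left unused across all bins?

29

bin 1: place 9, 11 left
bin 1: place 1, 10 left
bin 2: place 11, 9 left
bin 2: place 7, 2 left
bin 1: place 4, 6 left
bin 3: place 17, 3 left
bin 4: place 17, 3 left
bin 5: place 9, 11 left
bin 2: place 2, 0 left
bin 1: place 6, 0 left
bin 3: place 1, 2 left
bin 6: place 19, 1 left
bin 5: place 5, 6 left
bin 5: place 4, 2 left
bin 7: place 6, 14 left
bin 7: place 7, 7 left
bin 8: place 16, 4 left
bin 9: place 10, 10 left
9 bins × 20 = 180; used 151; unused 29.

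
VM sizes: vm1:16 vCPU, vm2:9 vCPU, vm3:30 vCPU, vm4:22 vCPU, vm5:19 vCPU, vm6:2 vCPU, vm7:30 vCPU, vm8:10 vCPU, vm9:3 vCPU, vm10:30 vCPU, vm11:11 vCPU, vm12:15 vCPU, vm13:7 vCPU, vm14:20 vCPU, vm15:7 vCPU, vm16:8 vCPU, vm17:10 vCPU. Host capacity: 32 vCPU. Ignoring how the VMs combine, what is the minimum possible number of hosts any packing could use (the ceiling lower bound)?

8 hosts

Total size = 16 + 9 + 30 + 22 + 19 + 2 + 30 + 10 + 3 + 30 + 11 + 15 + 7 + 20 + 7 + 8 + 10 = 249 vCPU.
⌈249 / 32⌉ = 8.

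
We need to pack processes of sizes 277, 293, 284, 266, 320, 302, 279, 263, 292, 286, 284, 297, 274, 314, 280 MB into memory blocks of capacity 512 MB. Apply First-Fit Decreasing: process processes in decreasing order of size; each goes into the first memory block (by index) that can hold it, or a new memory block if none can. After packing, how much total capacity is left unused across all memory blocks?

Sorted descending: 320, 314, 302, 297, 293, 292, 286, 284, 284, 280, 279, 277, 274, 266, 263.
Put 320 MB in memory block 1; 192 MB remain.
Put 314 MB in memory block 2; 198 MB remain.
Put 302 MB in memory block 3; 210 MB remain.
Put 297 MB in memory block 4; 215 MB remain.
Put 293 MB in memory block 5; 219 MB remain.
Put 292 MB in memory block 6; 220 MB remain.
Put 286 MB in memory block 7; 226 MB remain.
Put 284 MB in memory block 8; 228 MB remain.
Put 284 MB in memory block 9; 228 MB remain.
Put 280 MB in memory block 10; 232 MB remain.
Put 279 MB in memory block 11; 233 MB remain.
Put 277 MB in memory block 12; 235 MB remain.
Put 274 MB in memory block 13; 238 MB remain.
Put 266 MB in memory block 14; 246 MB remain.
Put 263 MB in memory block 15; 249 MB remain.
15 memory blocks × 512 MB = 7680 MB; used 4311 MB; unused 3369 MB.

3369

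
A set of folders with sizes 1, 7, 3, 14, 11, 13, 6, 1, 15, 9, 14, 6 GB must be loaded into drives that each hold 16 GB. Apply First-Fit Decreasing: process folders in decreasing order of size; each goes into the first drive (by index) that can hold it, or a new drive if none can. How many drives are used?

7 drives

Sorted descending: 15, 14, 14, 13, 11, 9, 7, 6, 6, 3, 1, 1.
Put 15 GB in drive 1; 1 GB remain.
Put 14 GB in drive 2; 2 GB remain.
Put 14 GB in drive 3; 2 GB remain.
Put 13 GB in drive 4; 3 GB remain.
Put 11 GB in drive 5; 5 GB remain.
Put 9 GB in drive 6; 7 GB remain.
Put 7 GB in drive 6; 0 GB remain.
Put 6 GB in drive 7; 10 GB remain.
Put 6 GB in drive 7; 4 GB remain.
Put 3 GB in drive 4; 0 GB remain.
Put 1 GB in drive 1; 0 GB remain.
Put 1 GB in drive 2; 1 GB remain.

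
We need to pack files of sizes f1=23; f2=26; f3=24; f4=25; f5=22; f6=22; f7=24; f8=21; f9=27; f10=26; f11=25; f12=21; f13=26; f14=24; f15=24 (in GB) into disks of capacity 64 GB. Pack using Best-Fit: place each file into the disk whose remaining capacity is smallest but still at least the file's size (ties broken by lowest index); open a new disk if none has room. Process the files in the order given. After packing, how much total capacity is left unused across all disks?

152

disk 1: place f1 (23 GB), 41 GB left
disk 1: place f2 (26 GB), 15 GB left
disk 2: place f3 (24 GB), 40 GB left
disk 2: place f4 (25 GB), 15 GB left
disk 3: place f5 (22 GB), 42 GB left
disk 3: place f6 (22 GB), 20 GB left
disk 4: place f7 (24 GB), 40 GB left
disk 4: place f8 (21 GB), 19 GB left
disk 5: place f9 (27 GB), 37 GB left
disk 5: place f10 (26 GB), 11 GB left
disk 6: place f11 (25 GB), 39 GB left
disk 6: place f12 (21 GB), 18 GB left
disk 7: place f13 (26 GB), 38 GB left
disk 7: place f14 (24 GB), 14 GB left
disk 8: place f15 (24 GB), 40 GB left
8 disks × 64 GB = 512 GB; used 360 GB; unused 152 GB.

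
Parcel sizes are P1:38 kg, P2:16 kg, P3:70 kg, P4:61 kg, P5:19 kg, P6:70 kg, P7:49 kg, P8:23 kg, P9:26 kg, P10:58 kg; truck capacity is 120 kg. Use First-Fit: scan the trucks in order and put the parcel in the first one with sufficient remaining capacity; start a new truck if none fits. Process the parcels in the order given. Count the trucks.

P1 (38 kg) → truck 1 (remaining 82 kg)
P2 (16 kg) → truck 1 (remaining 66 kg)
P3 (70 kg) → truck 2 (remaining 50 kg)
P4 (61 kg) → truck 1 (remaining 5 kg)
P5 (19 kg) → truck 2 (remaining 31 kg)
P6 (70 kg) → truck 3 (remaining 50 kg)
P7 (49 kg) → truck 3 (remaining 1 kg)
P8 (23 kg) → truck 2 (remaining 8 kg)
P9 (26 kg) → truck 4 (remaining 94 kg)
P10 (58 kg) → truck 4 (remaining 36 kg)
Final trucks: [38,16,61] [70,19,23] [70,49] [26,58].

4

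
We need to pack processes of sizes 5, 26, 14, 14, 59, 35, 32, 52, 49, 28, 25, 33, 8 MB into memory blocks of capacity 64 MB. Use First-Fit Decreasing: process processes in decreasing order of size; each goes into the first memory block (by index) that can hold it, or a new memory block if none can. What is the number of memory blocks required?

7 memory blocks

Sorted descending: 59, 52, 49, 35, 33, 32, 28, 26, 25, 14, 14, 8, 5.
Put 59 MB in memory block 1; 5 MB remain.
Put 52 MB in memory block 2; 12 MB remain.
Put 49 MB in memory block 3; 15 MB remain.
Put 35 MB in memory block 4; 29 MB remain.
Put 33 MB in memory block 5; 31 MB remain.
Put 32 MB in memory block 6; 32 MB remain.
Put 28 MB in memory block 4; 1 MB remain.
Put 26 MB in memory block 5; 5 MB remain.
Put 25 MB in memory block 6; 7 MB remain.
Put 14 MB in memory block 3; 1 MB remain.
Put 14 MB in memory block 7; 50 MB remain.
Put 8 MB in memory block 2; 4 MB remain.
Put 5 MB in memory block 1; 0 MB remain.
Final memory blocks: [59,5] [52,8] [49,14] [35,28] [33,26] [32,25] [14].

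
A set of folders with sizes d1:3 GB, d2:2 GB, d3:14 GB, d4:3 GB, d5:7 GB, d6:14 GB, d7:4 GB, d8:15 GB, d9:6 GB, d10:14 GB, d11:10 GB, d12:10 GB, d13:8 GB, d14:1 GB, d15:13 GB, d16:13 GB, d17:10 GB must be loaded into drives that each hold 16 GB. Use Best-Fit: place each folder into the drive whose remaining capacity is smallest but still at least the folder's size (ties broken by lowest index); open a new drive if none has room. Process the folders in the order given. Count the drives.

12

drive 1: place d1 (3 GB), 13 GB left
drive 1: place d2 (2 GB), 11 GB left
drive 2: place d3 (14 GB), 2 GB left
drive 1: place d4 (3 GB), 8 GB left
drive 1: place d5 (7 GB), 1 GB left
drive 3: place d6 (14 GB), 2 GB left
drive 4: place d7 (4 GB), 12 GB left
drive 5: place d8 (15 GB), 1 GB left
drive 4: place d9 (6 GB), 6 GB left
drive 6: place d10 (14 GB), 2 GB left
drive 7: place d11 (10 GB), 6 GB left
drive 8: place d12 (10 GB), 6 GB left
drive 9: place d13 (8 GB), 8 GB left
drive 1: place d14 (1 GB), 0 GB left
drive 10: place d15 (13 GB), 3 GB left
drive 11: place d16 (13 GB), 3 GB left
drive 12: place d17 (10 GB), 6 GB left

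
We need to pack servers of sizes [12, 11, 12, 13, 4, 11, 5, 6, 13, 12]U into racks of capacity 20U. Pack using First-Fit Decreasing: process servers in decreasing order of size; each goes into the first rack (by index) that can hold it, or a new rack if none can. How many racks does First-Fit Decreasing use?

Sorted descending: 13, 13, 12, 12, 12, 11, 11, 6, 5, 4.
13U → rack 1 (remaining 7U)
13U → rack 2 (remaining 7U)
12U → rack 3 (remaining 8U)
12U → rack 4 (remaining 8U)
12U → rack 5 (remaining 8U)
11U → rack 6 (remaining 9U)
11U → rack 7 (remaining 9U)
6U → rack 1 (remaining 1U)
5U → rack 2 (remaining 2U)
4U → rack 3 (remaining 4U)

7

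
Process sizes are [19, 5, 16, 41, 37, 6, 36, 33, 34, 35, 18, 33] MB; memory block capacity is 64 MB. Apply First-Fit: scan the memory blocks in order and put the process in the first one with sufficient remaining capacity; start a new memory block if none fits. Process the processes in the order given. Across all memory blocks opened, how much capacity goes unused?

199

Put 19 MB in memory block 1; 45 MB remain.
Put 5 MB in memory block 1; 40 MB remain.
Put 16 MB in memory block 1; 24 MB remain.
Put 41 MB in memory block 2; 23 MB remain.
Put 37 MB in memory block 3; 27 MB remain.
Put 6 MB in memory block 1; 18 MB remain.
Put 36 MB in memory block 4; 28 MB remain.
Put 33 MB in memory block 5; 31 MB remain.
Put 34 MB in memory block 6; 30 MB remain.
Put 35 MB in memory block 7; 29 MB remain.
Put 18 MB in memory block 1; 0 MB remain.
Put 33 MB in memory block 8; 31 MB remain.
8 memory blocks × 64 MB = 512 MB; used 313 MB; unused 199 MB.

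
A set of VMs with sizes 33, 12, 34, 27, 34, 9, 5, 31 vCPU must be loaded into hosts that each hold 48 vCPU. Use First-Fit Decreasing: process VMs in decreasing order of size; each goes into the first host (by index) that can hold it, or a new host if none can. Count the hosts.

5

Sorted descending: 34, 34, 33, 31, 27, 12, 9, 5.
34 vCPU → host 1 (remaining 14 vCPU)
34 vCPU → host 2 (remaining 14 vCPU)
33 vCPU → host 3 (remaining 15 vCPU)
31 vCPU → host 4 (remaining 17 vCPU)
27 vCPU → host 5 (remaining 21 vCPU)
12 vCPU → host 1 (remaining 2 vCPU)
9 vCPU → host 2 (remaining 5 vCPU)
5 vCPU → host 2 (remaining 0 vCPU)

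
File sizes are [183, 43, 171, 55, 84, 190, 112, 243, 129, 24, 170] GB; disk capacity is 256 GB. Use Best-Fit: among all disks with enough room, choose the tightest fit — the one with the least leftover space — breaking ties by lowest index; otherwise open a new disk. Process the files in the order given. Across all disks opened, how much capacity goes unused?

388

183 GB → disk 1 (remaining 73 GB)
43 GB → disk 1 (remaining 30 GB)
171 GB → disk 2 (remaining 85 GB)
55 GB → disk 2 (remaining 30 GB)
84 GB → disk 3 (remaining 172 GB)
190 GB → disk 4 (remaining 66 GB)
112 GB → disk 3 (remaining 60 GB)
243 GB → disk 5 (remaining 13 GB)
129 GB → disk 6 (remaining 127 GB)
24 GB → disk 1 (remaining 6 GB)
170 GB → disk 7 (remaining 86 GB)
7 disks × 256 GB = 1792 GB; used 1404 GB; unused 388 GB.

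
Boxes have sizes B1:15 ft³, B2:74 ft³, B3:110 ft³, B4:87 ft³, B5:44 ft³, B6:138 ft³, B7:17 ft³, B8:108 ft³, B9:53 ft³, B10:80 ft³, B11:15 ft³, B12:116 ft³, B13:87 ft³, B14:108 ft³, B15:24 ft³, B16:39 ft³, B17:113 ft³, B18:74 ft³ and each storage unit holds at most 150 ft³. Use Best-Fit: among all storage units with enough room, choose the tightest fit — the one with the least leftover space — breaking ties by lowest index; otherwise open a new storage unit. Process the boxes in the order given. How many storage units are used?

B1 (15 ft³) → storage unit 1 (remaining 135 ft³)
B2 (74 ft³) → storage unit 1 (remaining 61 ft³)
B3 (110 ft³) → storage unit 2 (remaining 40 ft³)
B4 (87 ft³) → storage unit 3 (remaining 63 ft³)
B5 (44 ft³) → storage unit 1 (remaining 17 ft³)
B6 (138 ft³) → storage unit 4 (remaining 12 ft³)
B7 (17 ft³) → storage unit 1 (remaining 0 ft³)
B8 (108 ft³) → storage unit 5 (remaining 42 ft³)
B9 (53 ft³) → storage unit 3 (remaining 10 ft³)
B10 (80 ft³) → storage unit 6 (remaining 70 ft³)
B11 (15 ft³) → storage unit 2 (remaining 25 ft³)
B12 (116 ft³) → storage unit 7 (remaining 34 ft³)
B13 (87 ft³) → storage unit 8 (remaining 63 ft³)
B14 (108 ft³) → storage unit 9 (remaining 42 ft³)
B15 (24 ft³) → storage unit 2 (remaining 1 ft³)
B16 (39 ft³) → storage unit 5 (remaining 3 ft³)
B17 (113 ft³) → storage unit 10 (remaining 37 ft³)
B18 (74 ft³) → storage unit 11 (remaining 76 ft³)

11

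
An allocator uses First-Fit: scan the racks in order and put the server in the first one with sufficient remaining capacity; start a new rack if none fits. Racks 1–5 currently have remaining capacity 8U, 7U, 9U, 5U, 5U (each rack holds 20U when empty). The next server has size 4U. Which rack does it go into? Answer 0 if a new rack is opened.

1

Racks with room: rack 1 (8U), rack 2 (7U), rack 3 (9U), rack 4 (5U), rack 5 (5U).
The first with room is rack 1.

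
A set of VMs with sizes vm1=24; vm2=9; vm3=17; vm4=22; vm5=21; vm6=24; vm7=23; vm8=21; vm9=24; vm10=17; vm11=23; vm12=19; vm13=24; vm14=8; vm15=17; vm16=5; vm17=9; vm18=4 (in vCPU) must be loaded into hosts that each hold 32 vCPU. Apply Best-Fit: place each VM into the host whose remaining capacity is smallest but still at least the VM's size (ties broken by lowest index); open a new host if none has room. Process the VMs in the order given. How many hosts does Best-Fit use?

Put vm1 (24 vCPU) in host 1; 8 vCPU remain.
Put vm2 (9 vCPU) in host 2; 23 vCPU remain.
Put vm3 (17 vCPU) in host 2; 6 vCPU remain.
Put vm4 (22 vCPU) in host 3; 10 vCPU remain.
Put vm5 (21 vCPU) in host 4; 11 vCPU remain.
Put vm6 (24 vCPU) in host 5; 8 vCPU remain.
Put vm7 (23 vCPU) in host 6; 9 vCPU remain.
Put vm8 (21 vCPU) in host 7; 11 vCPU remain.
Put vm9 (24 vCPU) in host 8; 8 vCPU remain.
Put vm10 (17 vCPU) in host 9; 15 vCPU remain.
Put vm11 (23 vCPU) in host 10; 9 vCPU remain.
Put vm12 (19 vCPU) in host 11; 13 vCPU remain.
Put vm13 (24 vCPU) in host 12; 8 vCPU remain.
Put vm14 (8 vCPU) in host 1; 0 vCPU remain.
Put vm15 (17 vCPU) in host 13; 15 vCPU remain.
Put vm16 (5 vCPU) in host 2; 1 vCPU remain.
Put vm17 (9 vCPU) in host 6; 0 vCPU remain.
Put vm18 (4 vCPU) in host 5; 4 vCPU remain.

13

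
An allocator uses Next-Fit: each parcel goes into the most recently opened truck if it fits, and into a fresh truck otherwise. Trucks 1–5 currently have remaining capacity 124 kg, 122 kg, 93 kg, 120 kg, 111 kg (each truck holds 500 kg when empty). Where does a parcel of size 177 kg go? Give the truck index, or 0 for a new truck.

0

Next-Fit only looks at truck 5, which has 111 kg free.
177 kg does not fit, so a new truck is opened.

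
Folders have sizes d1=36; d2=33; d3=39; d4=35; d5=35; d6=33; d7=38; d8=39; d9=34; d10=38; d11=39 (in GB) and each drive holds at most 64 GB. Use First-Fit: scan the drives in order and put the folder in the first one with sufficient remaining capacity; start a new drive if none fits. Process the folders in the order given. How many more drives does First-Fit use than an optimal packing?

0

First-Fit: [36] [33] [39] [35] [35] [33] [38] [39] [34] [38] [39] → 11 drives.
11 folders exceed 32 GB (half the capacity), and no two of those can share a drive, so at least 11 drives are needed.
So 11 is already optimal.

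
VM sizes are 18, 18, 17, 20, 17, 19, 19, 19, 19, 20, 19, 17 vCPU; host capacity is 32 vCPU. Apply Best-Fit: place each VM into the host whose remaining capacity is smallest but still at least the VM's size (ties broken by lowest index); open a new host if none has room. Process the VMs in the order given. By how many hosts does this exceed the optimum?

0

Best-Fit: [18] [18] [17] [20] [17] [19] [19] [19] [19] [20] [19] [17] → 12 hosts.
12 VMs exceed 16 vCPU (half the capacity), and no two of those can share a host, so at least 12 hosts are needed.
So 12 is already optimal.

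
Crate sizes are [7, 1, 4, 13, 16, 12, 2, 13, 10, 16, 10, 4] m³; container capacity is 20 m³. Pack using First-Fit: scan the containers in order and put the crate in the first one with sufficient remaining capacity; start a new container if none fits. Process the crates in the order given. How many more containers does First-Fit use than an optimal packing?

1

First-Fit: [7,1,4,2,4] [13] [16] [12] [13] [10,10] [16] → 7 containers.
Total size 108 m³; any packing needs at least ⌈108/20⌉ = 6 containers.
An optimal packing achieves that bound: [16,4] [16,4] [13,7] [13,2,1] [12] [10,10] → 6 containers.
Excess: 7 − 6 = 1.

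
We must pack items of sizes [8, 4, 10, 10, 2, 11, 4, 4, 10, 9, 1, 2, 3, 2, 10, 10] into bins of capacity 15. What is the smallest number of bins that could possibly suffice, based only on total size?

7

Total size = 8 + 4 + 10 + 10 + 2 + 11 + 4 + 4 + 10 + 9 + 1 + 2 + 3 + 2 + 10 + 10 = 100.
⌈100 / 15⌉ = 7.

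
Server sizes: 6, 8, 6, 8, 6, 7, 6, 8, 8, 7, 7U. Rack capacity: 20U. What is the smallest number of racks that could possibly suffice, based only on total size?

4 racks

Total size = 6 + 8 + 6 + 8 + 6 + 7 + 6 + 8 + 8 + 7 + 7 = 77U.
⌈77 / 20⌉ = 4.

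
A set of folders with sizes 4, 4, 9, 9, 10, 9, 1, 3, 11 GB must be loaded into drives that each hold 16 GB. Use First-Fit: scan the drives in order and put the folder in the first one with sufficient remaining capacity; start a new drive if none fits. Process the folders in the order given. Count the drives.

6 drives

Put 4 GB in drive 1; 12 GB remain.
Put 4 GB in drive 1; 8 GB remain.
Put 9 GB in drive 2; 7 GB remain.
Put 9 GB in drive 3; 7 GB remain.
Put 10 GB in drive 4; 6 GB remain.
Put 9 GB in drive 5; 7 GB remain.
Put 1 GB in drive 1; 7 GB remain.
Put 3 GB in drive 1; 4 GB remain.
Put 11 GB in drive 6; 5 GB remain.
Final drives: [4,4,1,3] [9] [9] [10] [9] [11].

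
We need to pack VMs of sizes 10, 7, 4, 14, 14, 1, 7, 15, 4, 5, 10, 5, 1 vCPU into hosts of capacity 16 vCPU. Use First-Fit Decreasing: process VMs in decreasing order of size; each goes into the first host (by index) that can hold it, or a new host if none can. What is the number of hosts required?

7 hosts

Sorted descending: 15, 14, 14, 10, 10, 7, 7, 5, 5, 4, 4, 1, 1.
host 1: place 15 vCPU, 1 vCPU left
host 2: place 14 vCPU, 2 vCPU left
host 3: place 14 vCPU, 2 vCPU left
host 4: place 10 vCPU, 6 vCPU left
host 5: place 10 vCPU, 6 vCPU left
host 6: place 7 vCPU, 9 vCPU left
host 6: place 7 vCPU, 2 vCPU left
host 4: place 5 vCPU, 1 vCPU left
host 5: place 5 vCPU, 1 vCPU left
host 7: place 4 vCPU, 12 vCPU left
host 7: place 4 vCPU, 8 vCPU left
host 1: place 1 vCPU, 0 vCPU left
host 2: place 1 vCPU, 1 vCPU left
Final hosts: [15,1] [14,1] [14] [10,5] [10,5] [7,7] [4,4].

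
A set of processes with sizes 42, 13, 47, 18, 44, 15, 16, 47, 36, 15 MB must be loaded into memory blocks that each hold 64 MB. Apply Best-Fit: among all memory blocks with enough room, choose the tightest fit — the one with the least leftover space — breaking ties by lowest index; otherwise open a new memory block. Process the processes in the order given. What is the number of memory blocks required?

5

Put 42 MB in memory block 1; 22 MB remain.
Put 13 MB in memory block 1; 9 MB remain.
Put 47 MB in memory block 2; 17 MB remain.
Put 18 MB in memory block 3; 46 MB remain.
Put 44 MB in memory block 3; 2 MB remain.
Put 15 MB in memory block 2; 2 MB remain.
Put 16 MB in memory block 4; 48 MB remain.
Put 47 MB in memory block 4; 1 MB remain.
Put 36 MB in memory block 5; 28 MB remain.
Put 15 MB in memory block 5; 13 MB remain.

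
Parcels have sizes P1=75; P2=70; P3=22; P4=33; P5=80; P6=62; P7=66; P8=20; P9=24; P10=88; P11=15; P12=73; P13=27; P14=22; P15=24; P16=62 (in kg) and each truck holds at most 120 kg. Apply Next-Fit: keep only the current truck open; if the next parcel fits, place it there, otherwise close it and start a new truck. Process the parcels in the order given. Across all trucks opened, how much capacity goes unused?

P1 (75 kg) → truck 1 (remaining 45 kg)
P2 (70 kg) → truck 2 (remaining 50 kg)
P3 (22 kg) → truck 2 (remaining 28 kg)
P4 (33 kg) → truck 3 (remaining 87 kg)
P5 (80 kg) → truck 3 (remaining 7 kg)
P6 (62 kg) → truck 4 (remaining 58 kg)
P7 (66 kg) → truck 5 (remaining 54 kg)
P8 (20 kg) → truck 5 (remaining 34 kg)
P9 (24 kg) → truck 5 (remaining 10 kg)
P10 (88 kg) → truck 6 (remaining 32 kg)
P11 (15 kg) → truck 6 (remaining 17 kg)
P12 (73 kg) → truck 7 (remaining 47 kg)
P13 (27 kg) → truck 7 (remaining 20 kg)
P14 (22 kg) → truck 8 (remaining 98 kg)
P15 (24 kg) → truck 8 (remaining 74 kg)
P16 (62 kg) → truck 8 (remaining 12 kg)
8 trucks × 120 kg = 960 kg; used 763 kg; unused 197 kg.

197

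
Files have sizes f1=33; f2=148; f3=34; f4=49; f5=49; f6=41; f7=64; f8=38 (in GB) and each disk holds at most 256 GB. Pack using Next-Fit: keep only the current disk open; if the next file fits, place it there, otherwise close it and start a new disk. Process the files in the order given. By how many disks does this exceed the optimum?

0

Next-Fit: [33,148,34] [49,49,41,64,38] → 2 disks.
Total size 456 GB; any packing needs at least ⌈456/256⌉ = 2 disks.
So 2 is already optimal.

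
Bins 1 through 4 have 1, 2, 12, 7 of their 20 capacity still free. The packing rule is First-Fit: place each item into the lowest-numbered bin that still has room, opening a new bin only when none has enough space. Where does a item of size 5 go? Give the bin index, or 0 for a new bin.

3

Bins with room: bin 3 (12), bin 4 (7).
The first with room is bin 3.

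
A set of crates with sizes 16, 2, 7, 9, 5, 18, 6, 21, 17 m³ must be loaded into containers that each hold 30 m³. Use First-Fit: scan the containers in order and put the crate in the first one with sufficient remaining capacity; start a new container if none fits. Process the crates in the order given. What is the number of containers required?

4

container 1: place 16 m³, 14 m³ left
container 1: place 2 m³, 12 m³ left
container 1: place 7 m³, 5 m³ left
container 2: place 9 m³, 21 m³ left
container 1: place 5 m³, 0 m³ left
container 2: place 18 m³, 3 m³ left
container 3: place 6 m³, 24 m³ left
container 3: place 21 m³, 3 m³ left
container 4: place 17 m³, 13 m³ left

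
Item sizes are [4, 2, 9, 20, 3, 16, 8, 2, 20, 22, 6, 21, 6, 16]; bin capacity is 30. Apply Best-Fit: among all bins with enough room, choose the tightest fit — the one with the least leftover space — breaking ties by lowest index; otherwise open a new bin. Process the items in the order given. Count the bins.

bin 1: place 4, 26 left
bin 1: place 2, 24 left
bin 1: place 9, 15 left
bin 2: place 20, 10 left
bin 2: place 3, 7 left
bin 3: place 16, 14 left
bin 3: place 8, 6 left
bin 3: place 2, 4 left
bin 4: place 20, 10 left
bin 5: place 22, 8 left
bin 2: place 6, 1 left
bin 6: place 21, 9 left
bin 5: place 6, 2 left
bin 7: place 16, 14 left
Final bins: [4,2,9] [20,3,6] [16,8,2] [20] [22,6] [21] [16].

7 bins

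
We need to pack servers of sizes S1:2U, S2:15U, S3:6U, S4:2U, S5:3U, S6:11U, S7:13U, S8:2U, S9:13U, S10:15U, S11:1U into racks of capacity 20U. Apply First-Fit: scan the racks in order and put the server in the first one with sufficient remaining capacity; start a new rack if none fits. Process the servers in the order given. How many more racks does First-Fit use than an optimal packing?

0

First-Fit: [2,15,2,1] [6,3,11] [13,2] [13] [15] → 5 racks.
Total size 83U; any packing needs at least ⌈83/20⌉ = 5 racks.
So 5 is already optimal.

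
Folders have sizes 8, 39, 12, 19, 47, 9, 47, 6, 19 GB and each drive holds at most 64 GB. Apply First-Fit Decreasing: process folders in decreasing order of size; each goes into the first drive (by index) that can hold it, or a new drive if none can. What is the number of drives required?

4

Sorted descending: 47, 47, 39, 19, 19, 12, 9, 8, 6.
47 GB → drive 1 (remaining 17 GB)
47 GB → drive 2 (remaining 17 GB)
39 GB → drive 3 (remaining 25 GB)
19 GB → drive 3 (remaining 6 GB)
19 GB → drive 4 (remaining 45 GB)
12 GB → drive 1 (remaining 5 GB)
9 GB → drive 2 (remaining 8 GB)
8 GB → drive 2 (remaining 0 GB)
6 GB → drive 3 (remaining 0 GB)
Final drives: [47,12] [47,9,8] [39,19,6] [19].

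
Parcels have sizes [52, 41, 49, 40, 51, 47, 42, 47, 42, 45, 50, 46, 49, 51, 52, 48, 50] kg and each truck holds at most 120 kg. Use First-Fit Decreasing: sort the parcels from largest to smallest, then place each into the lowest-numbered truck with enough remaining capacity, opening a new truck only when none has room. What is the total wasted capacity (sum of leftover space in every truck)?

Sorted descending: 52, 52, 51, 51, 50, 50, 49, 49, 48, 47, 47, 46, 45, 42, 42, 41, 40.
52 kg → truck 1 (remaining 68 kg)
52 kg → truck 1 (remaining 16 kg)
51 kg → truck 2 (remaining 69 kg)
51 kg → truck 2 (remaining 18 kg)
50 kg → truck 3 (remaining 70 kg)
50 kg → truck 3 (remaining 20 kg)
49 kg → truck 4 (remaining 71 kg)
49 kg → truck 4 (remaining 22 kg)
48 kg → truck 5 (remaining 72 kg)
47 kg → truck 5 (remaining 25 kg)
47 kg → truck 6 (remaining 73 kg)
46 kg → truck 6 (remaining 27 kg)
45 kg → truck 7 (remaining 75 kg)
42 kg → truck 7 (remaining 33 kg)
42 kg → truck 8 (remaining 78 kg)
41 kg → truck 8 (remaining 37 kg)
40 kg → truck 9 (remaining 80 kg)
9 trucks × 120 kg = 1080 kg; used 802 kg; unused 278 kg.

278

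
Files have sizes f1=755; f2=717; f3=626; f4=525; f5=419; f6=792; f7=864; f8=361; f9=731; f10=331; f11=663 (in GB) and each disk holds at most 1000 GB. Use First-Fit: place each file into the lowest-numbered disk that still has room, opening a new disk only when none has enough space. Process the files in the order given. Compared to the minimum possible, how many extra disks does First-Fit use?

0

First-Fit: [755] [717] [626,361] [525,419] [792] [864] [731] [331,663] → 8 disks.
8 files exceed 500 GB (half the capacity), and no two of those can share a disk, so at least 8 disks are needed.
So 8 is already optimal.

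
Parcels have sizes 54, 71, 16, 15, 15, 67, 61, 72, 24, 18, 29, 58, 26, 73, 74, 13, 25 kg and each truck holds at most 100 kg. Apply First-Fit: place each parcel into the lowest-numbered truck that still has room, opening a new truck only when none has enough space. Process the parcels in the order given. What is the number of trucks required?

truck 1: place 54 kg, 46 kg left
truck 2: place 71 kg, 29 kg left
truck 1: place 16 kg, 30 kg left
truck 1: place 15 kg, 15 kg left
truck 1: place 15 kg, 0 kg left
truck 3: place 67 kg, 33 kg left
truck 4: place 61 kg, 39 kg left
truck 5: place 72 kg, 28 kg left
truck 2: place 24 kg, 5 kg left
truck 3: place 18 kg, 15 kg left
truck 4: place 29 kg, 10 kg left
truck 6: place 58 kg, 42 kg left
truck 5: place 26 kg, 2 kg left
truck 7: place 73 kg, 27 kg left
truck 8: place 74 kg, 26 kg left
truck 3: place 13 kg, 2 kg left
truck 6: place 25 kg, 17 kg left

8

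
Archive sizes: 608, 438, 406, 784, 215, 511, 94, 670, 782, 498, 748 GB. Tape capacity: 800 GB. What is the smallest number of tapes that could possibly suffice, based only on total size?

8

Total size = 608 + 438 + 406 + 784 + 215 + 511 + 94 + 670 + 782 + 498 + 748 = 5754 GB.
⌈5754 / 800⌉ = 8.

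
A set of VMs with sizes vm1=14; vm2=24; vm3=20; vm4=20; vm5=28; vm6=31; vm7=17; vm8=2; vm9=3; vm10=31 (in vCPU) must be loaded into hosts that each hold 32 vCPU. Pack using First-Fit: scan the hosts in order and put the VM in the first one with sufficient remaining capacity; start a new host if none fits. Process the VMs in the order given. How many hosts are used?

Put vm1 (14 vCPU) in host 1; 18 vCPU remain.
Put vm2 (24 vCPU) in host 2; 8 vCPU remain.
Put vm3 (20 vCPU) in host 3; 12 vCPU remain.
Put vm4 (20 vCPU) in host 4; 12 vCPU remain.
Put vm5 (28 vCPU) in host 5; 4 vCPU remain.
Put vm6 (31 vCPU) in host 6; 1 vCPU remain.
Put vm7 (17 vCPU) in host 1; 1 vCPU remain.
Put vm8 (2 vCPU) in host 2; 6 vCPU remain.
Put vm9 (3 vCPU) in host 2; 3 vCPU remain.
Put vm10 (31 vCPU) in host 7; 1 vCPU remain.

7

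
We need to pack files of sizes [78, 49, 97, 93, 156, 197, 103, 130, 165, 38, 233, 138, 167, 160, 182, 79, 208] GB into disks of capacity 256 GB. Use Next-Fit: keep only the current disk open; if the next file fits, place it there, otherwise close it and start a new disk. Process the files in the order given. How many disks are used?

78 GB → disk 1 (remaining 178 GB)
49 GB → disk 1 (remaining 129 GB)
97 GB → disk 1 (remaining 32 GB)
93 GB → disk 2 (remaining 163 GB)
156 GB → disk 2 (remaining 7 GB)
197 GB → disk 3 (remaining 59 GB)
103 GB → disk 4 (remaining 153 GB)
130 GB → disk 4 (remaining 23 GB)
165 GB → disk 5 (remaining 91 GB)
38 GB → disk 5 (remaining 53 GB)
233 GB → disk 6 (remaining 23 GB)
138 GB → disk 7 (remaining 118 GB)
167 GB → disk 8 (remaining 89 GB)
160 GB → disk 9 (remaining 96 GB)
182 GB → disk 10 (remaining 74 GB)
79 GB → disk 11 (remaining 177 GB)
208 GB → disk 12 (remaining 48 GB)

12 disks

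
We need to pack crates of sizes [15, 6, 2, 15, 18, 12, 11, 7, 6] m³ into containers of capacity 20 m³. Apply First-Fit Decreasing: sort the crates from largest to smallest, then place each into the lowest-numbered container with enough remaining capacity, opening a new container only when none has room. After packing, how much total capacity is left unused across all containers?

28

Sorted descending: 18, 15, 15, 12, 11, 7, 6, 6, 2.
container 1: place 18 m³, 2 m³ left
container 2: place 15 m³, 5 m³ left
container 3: place 15 m³, 5 m³ left
container 4: place 12 m³, 8 m³ left
container 5: place 11 m³, 9 m³ left
container 4: place 7 m³, 1 m³ left
container 5: place 6 m³, 3 m³ left
container 6: place 6 m³, 14 m³ left
container 1: place 2 m³, 0 m³ left
6 containers × 20 m³ = 120 m³; used 92 m³; unused 28 m³.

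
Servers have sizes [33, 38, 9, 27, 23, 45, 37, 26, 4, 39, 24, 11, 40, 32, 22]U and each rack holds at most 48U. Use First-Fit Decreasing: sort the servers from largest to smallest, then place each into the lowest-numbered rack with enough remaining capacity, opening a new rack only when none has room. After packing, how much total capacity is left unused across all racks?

70

Sorted descending: 45, 40, 39, 38, 37, 33, 32, 27, 26, 24, 23, 22, 11, 9, 4.
Put 45U in rack 1; 3U remain.
Put 40U in rack 2; 8U remain.
Put 39U in rack 3; 9U remain.
Put 38U in rack 4; 10U remain.
Put 37U in rack 5; 11U remain.
Put 33U in rack 6; 15U remain.
Put 32U in rack 7; 16U remain.
Put 27U in rack 8; 21U remain.
Put 26U in rack 9; 22U remain.
Put 24U in rack 10; 24U remain.
Put 23U in rack 10; 1U remain.
Put 22U in rack 9; 0U remain.
Put 11U in rack 5; 0U remain.
Put 9U in rack 3; 0U remain.
Put 4U in rack 2; 4U remain.
10 racks × 48U = 480U; used 410U; unused 70U.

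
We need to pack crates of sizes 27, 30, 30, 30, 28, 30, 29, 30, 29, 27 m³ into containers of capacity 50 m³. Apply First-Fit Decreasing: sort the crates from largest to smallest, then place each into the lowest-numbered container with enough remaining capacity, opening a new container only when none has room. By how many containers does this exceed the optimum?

First-Fit Decreasing: [30] [30] [30] [30] [30] [29] [29] [28] [27] [27] → 10 containers.
10 crates exceed 25 m³ (half the capacity), and no two of those can share a container, so at least 10 containers are needed.
So 10 is already optimal.

0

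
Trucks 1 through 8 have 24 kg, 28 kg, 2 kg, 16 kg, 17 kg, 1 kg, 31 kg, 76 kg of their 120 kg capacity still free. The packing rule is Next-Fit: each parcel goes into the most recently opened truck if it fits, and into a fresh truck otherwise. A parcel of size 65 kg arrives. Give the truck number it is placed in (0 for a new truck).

8

Next-Fit only looks at truck 8, which has 76 kg free.
65 kg fits there.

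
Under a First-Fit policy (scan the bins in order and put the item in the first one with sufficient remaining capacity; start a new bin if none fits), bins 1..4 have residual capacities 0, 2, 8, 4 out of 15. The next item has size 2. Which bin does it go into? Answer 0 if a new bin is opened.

Bins with room: bin 2 (2), bin 3 (8), bin 4 (4).
The first with room is bin 2.

2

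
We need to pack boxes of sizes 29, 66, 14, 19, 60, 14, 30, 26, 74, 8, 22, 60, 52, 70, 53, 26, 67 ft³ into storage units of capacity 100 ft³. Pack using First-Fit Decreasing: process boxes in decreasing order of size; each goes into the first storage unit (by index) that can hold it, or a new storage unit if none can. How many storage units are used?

8

Sorted descending: 74, 70, 67, 66, 60, 60, 53, 52, 30, 29, 26, 26, 22, 19, 14, 14, 8.
storage unit 1: place 74 ft³, 26 ft³ left
storage unit 2: place 70 ft³, 30 ft³ left
storage unit 3: place 67 ft³, 33 ft³ left
storage unit 4: place 66 ft³, 34 ft³ left
storage unit 5: place 60 ft³, 40 ft³ left
storage unit 6: place 60 ft³, 40 ft³ left
storage unit 7: place 53 ft³, 47 ft³ left
storage unit 8: place 52 ft³, 48 ft³ left
storage unit 2: place 30 ft³, 0 ft³ left
storage unit 3: place 29 ft³, 4 ft³ left
storage unit 1: place 26 ft³, 0 ft³ left
storage unit 4: place 26 ft³, 8 ft³ left
storage unit 5: place 22 ft³, 18 ft³ left
storage unit 6: place 19 ft³, 21 ft³ left
storage unit 5: place 14 ft³, 4 ft³ left
storage unit 6: place 14 ft³, 7 ft³ left
storage unit 4: place 8 ft³, 0 ft³ left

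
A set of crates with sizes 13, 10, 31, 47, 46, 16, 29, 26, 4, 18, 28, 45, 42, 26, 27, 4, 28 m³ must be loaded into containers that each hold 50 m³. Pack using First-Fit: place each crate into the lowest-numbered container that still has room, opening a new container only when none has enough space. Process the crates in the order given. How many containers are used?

12

Put 13 m³ in container 1; 37 m³ remain.
Put 10 m³ in container 1; 27 m³ remain.
Put 31 m³ in container 2; 19 m³ remain.
Put 47 m³ in container 3; 3 m³ remain.
Put 46 m³ in container 4; 4 m³ remain.
Put 16 m³ in container 1; 11 m³ remain.
Put 29 m³ in container 5; 21 m³ remain.
Put 26 m³ in container 6; 24 m³ remain.
Put 4 m³ in container 1; 7 m³ remain.
Put 18 m³ in container 2; 1 m³ remain.
Put 28 m³ in container 7; 22 m³ remain.
Put 45 m³ in container 8; 5 m³ remain.
Put 42 m³ in container 9; 8 m³ remain.
Put 26 m³ in container 10; 24 m³ remain.
Put 27 m³ in container 11; 23 m³ remain.
Put 4 m³ in container 1; 3 m³ remain.
Put 28 m³ in container 12; 22 m³ remain.
Final containers: [13,10,16,4,4] [31,18] [47] [46] [29] [26] [28] [45] [42] [26] [27] [28].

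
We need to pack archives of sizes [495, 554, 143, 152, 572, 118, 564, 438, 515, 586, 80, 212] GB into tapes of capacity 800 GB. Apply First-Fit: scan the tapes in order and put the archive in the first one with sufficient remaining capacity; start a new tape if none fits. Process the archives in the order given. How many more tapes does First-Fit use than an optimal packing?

0

First-Fit: [495,143,152] [554,118,80] [572,212] [564] [438] [515] [586] → 7 tapes.
7 archives exceed 400 GB (half the capacity), and no two of those can share a tape, so at least 7 tapes are needed.
So 7 is already optimal.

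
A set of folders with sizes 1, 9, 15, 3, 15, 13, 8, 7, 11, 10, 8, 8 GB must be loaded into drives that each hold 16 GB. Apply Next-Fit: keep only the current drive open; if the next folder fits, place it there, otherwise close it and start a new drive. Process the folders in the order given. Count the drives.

Put 1 GB in drive 1; 15 GB remain.
Put 9 GB in drive 1; 6 GB remain.
Put 15 GB in drive 2; 1 GB remain.
Put 3 GB in drive 3; 13 GB remain.
Put 15 GB in drive 4; 1 GB remain.
Put 13 GB in drive 5; 3 GB remain.
Put 8 GB in drive 6; 8 GB remain.
Put 7 GB in drive 6; 1 GB remain.
Put 11 GB in drive 7; 5 GB remain.
Put 10 GB in drive 8; 6 GB remain.
Put 8 GB in drive 9; 8 GB remain.
Put 8 GB in drive 9; 0 GB remain.

9 drives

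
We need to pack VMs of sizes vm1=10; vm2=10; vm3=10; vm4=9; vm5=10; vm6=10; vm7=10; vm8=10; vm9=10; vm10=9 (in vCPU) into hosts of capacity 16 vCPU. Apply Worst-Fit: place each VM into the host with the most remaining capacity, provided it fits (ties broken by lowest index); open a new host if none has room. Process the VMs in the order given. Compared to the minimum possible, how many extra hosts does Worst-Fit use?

Worst-Fit: [10] [10] [10] [9] [10] [10] [10] [10] [10] [9] → 10 hosts.
10 VMs exceed 8 vCPU (half the capacity), and no two of those can share a host, so at least 10 hosts are needed.
So 10 is already optimal.

0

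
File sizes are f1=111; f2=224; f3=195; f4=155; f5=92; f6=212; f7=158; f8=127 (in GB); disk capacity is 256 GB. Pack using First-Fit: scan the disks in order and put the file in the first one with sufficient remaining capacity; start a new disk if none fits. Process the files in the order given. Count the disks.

f1 (111 GB) → disk 1 (remaining 145 GB)
f2 (224 GB) → disk 2 (remaining 32 GB)
f3 (195 GB) → disk 3 (remaining 61 GB)
f4 (155 GB) → disk 4 (remaining 101 GB)
f5 (92 GB) → disk 1 (remaining 53 GB)
f6 (212 GB) → disk 5 (remaining 44 GB)
f7 (158 GB) → disk 6 (remaining 98 GB)
f8 (127 GB) → disk 7 (remaining 129 GB)
Final disks: [111,92] [224] [195] [155] [212] [158] [127].

7 disks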